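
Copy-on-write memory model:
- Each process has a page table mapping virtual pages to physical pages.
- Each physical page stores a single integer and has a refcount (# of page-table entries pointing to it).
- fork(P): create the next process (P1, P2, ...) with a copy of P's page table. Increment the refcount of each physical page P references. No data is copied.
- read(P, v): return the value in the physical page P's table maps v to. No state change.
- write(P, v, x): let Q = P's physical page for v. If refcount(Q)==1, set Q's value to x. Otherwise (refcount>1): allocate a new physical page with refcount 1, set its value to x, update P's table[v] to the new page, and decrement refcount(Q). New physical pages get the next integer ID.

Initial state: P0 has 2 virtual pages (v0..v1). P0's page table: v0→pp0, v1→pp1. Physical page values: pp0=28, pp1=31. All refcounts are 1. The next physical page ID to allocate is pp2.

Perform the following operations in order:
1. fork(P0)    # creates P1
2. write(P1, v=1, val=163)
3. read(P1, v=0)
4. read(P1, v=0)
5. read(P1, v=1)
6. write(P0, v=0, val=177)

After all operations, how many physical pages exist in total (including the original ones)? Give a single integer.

Answer: 4

Derivation:
Op 1: fork(P0) -> P1. 2 ppages; refcounts: pp0:2 pp1:2
Op 2: write(P1, v1, 163). refcount(pp1)=2>1 -> COPY to pp2. 3 ppages; refcounts: pp0:2 pp1:1 pp2:1
Op 3: read(P1, v0) -> 28. No state change.
Op 4: read(P1, v0) -> 28. No state change.
Op 5: read(P1, v1) -> 163. No state change.
Op 6: write(P0, v0, 177). refcount(pp0)=2>1 -> COPY to pp3. 4 ppages; refcounts: pp0:1 pp1:1 pp2:1 pp3:1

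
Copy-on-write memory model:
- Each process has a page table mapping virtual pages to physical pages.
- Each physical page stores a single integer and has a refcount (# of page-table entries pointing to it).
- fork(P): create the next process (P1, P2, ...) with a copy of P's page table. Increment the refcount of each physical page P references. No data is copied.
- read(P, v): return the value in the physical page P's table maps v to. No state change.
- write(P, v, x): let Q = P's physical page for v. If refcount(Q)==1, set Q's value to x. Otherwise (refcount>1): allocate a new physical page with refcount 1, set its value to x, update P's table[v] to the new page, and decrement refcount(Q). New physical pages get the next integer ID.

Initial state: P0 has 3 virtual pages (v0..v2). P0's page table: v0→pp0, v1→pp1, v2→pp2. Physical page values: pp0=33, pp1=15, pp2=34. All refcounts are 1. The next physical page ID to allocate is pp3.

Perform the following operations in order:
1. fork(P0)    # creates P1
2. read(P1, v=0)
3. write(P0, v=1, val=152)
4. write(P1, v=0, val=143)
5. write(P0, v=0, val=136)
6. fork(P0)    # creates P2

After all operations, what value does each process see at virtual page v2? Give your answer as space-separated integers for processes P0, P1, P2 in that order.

Op 1: fork(P0) -> P1. 3 ppages; refcounts: pp0:2 pp1:2 pp2:2
Op 2: read(P1, v0) -> 33. No state change.
Op 3: write(P0, v1, 152). refcount(pp1)=2>1 -> COPY to pp3. 4 ppages; refcounts: pp0:2 pp1:1 pp2:2 pp3:1
Op 4: write(P1, v0, 143). refcount(pp0)=2>1 -> COPY to pp4. 5 ppages; refcounts: pp0:1 pp1:1 pp2:2 pp3:1 pp4:1
Op 5: write(P0, v0, 136). refcount(pp0)=1 -> write in place. 5 ppages; refcounts: pp0:1 pp1:1 pp2:2 pp3:1 pp4:1
Op 6: fork(P0) -> P2. 5 ppages; refcounts: pp0:2 pp1:1 pp2:3 pp3:2 pp4:1
P0: v2 -> pp2 = 34
P1: v2 -> pp2 = 34
P2: v2 -> pp2 = 34

Answer: 34 34 34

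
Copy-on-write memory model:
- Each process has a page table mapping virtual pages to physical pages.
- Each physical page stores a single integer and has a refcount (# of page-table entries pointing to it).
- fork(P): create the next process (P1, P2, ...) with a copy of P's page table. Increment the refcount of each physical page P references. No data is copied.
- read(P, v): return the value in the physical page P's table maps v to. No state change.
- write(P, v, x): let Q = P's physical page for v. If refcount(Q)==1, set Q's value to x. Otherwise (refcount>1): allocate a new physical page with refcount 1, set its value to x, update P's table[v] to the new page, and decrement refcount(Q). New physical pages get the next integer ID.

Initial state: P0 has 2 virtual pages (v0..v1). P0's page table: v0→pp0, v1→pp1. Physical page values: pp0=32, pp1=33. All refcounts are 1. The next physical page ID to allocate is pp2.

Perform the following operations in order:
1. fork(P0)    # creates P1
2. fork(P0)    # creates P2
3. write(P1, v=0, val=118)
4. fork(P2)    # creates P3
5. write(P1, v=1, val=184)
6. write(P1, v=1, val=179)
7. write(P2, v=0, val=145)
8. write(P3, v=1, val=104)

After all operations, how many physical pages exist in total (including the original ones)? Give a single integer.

Op 1: fork(P0) -> P1. 2 ppages; refcounts: pp0:2 pp1:2
Op 2: fork(P0) -> P2. 2 ppages; refcounts: pp0:3 pp1:3
Op 3: write(P1, v0, 118). refcount(pp0)=3>1 -> COPY to pp2. 3 ppages; refcounts: pp0:2 pp1:3 pp2:1
Op 4: fork(P2) -> P3. 3 ppages; refcounts: pp0:3 pp1:4 pp2:1
Op 5: write(P1, v1, 184). refcount(pp1)=4>1 -> COPY to pp3. 4 ppages; refcounts: pp0:3 pp1:3 pp2:1 pp3:1
Op 6: write(P1, v1, 179). refcount(pp3)=1 -> write in place. 4 ppages; refcounts: pp0:3 pp1:3 pp2:1 pp3:1
Op 7: write(P2, v0, 145). refcount(pp0)=3>1 -> COPY to pp4. 5 ppages; refcounts: pp0:2 pp1:3 pp2:1 pp3:1 pp4:1
Op 8: write(P3, v1, 104). refcount(pp1)=3>1 -> COPY to pp5. 6 ppages; refcounts: pp0:2 pp1:2 pp2:1 pp3:1 pp4:1 pp5:1

Answer: 6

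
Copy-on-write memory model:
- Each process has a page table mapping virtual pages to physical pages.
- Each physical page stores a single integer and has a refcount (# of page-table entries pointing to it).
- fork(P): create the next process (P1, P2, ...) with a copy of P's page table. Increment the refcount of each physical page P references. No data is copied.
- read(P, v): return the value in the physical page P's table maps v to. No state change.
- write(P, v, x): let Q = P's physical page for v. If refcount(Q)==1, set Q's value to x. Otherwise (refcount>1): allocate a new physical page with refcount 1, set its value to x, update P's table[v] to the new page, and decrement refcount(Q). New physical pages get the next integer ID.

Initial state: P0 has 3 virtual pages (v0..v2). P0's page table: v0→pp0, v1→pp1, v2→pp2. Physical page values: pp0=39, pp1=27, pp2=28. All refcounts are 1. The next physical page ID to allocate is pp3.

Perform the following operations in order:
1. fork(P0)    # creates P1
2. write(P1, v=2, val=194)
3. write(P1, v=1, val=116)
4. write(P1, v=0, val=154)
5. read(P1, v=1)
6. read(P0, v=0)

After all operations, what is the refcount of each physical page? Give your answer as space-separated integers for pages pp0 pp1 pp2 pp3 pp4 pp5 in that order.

Answer: 1 1 1 1 1 1

Derivation:
Op 1: fork(P0) -> P1. 3 ppages; refcounts: pp0:2 pp1:2 pp2:2
Op 2: write(P1, v2, 194). refcount(pp2)=2>1 -> COPY to pp3. 4 ppages; refcounts: pp0:2 pp1:2 pp2:1 pp3:1
Op 3: write(P1, v1, 116). refcount(pp1)=2>1 -> COPY to pp4. 5 ppages; refcounts: pp0:2 pp1:1 pp2:1 pp3:1 pp4:1
Op 4: write(P1, v0, 154). refcount(pp0)=2>1 -> COPY to pp5. 6 ppages; refcounts: pp0:1 pp1:1 pp2:1 pp3:1 pp4:1 pp5:1
Op 5: read(P1, v1) -> 116. No state change.
Op 6: read(P0, v0) -> 39. No state change.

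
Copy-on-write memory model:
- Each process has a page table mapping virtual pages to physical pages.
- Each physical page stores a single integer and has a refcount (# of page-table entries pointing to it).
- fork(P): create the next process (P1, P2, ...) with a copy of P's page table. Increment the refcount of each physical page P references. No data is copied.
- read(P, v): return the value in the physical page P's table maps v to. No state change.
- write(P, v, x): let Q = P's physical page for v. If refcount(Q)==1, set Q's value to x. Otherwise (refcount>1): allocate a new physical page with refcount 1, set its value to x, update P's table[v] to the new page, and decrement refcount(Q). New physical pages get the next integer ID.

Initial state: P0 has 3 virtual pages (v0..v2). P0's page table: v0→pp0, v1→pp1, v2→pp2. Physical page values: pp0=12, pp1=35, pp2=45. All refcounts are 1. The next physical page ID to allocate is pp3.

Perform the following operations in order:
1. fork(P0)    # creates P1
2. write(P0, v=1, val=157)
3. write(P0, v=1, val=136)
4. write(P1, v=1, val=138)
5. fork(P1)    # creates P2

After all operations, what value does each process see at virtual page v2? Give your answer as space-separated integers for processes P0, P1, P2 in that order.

Op 1: fork(P0) -> P1. 3 ppages; refcounts: pp0:2 pp1:2 pp2:2
Op 2: write(P0, v1, 157). refcount(pp1)=2>1 -> COPY to pp3. 4 ppages; refcounts: pp0:2 pp1:1 pp2:2 pp3:1
Op 3: write(P0, v1, 136). refcount(pp3)=1 -> write in place. 4 ppages; refcounts: pp0:2 pp1:1 pp2:2 pp3:1
Op 4: write(P1, v1, 138). refcount(pp1)=1 -> write in place. 4 ppages; refcounts: pp0:2 pp1:1 pp2:2 pp3:1
Op 5: fork(P1) -> P2. 4 ppages; refcounts: pp0:3 pp1:2 pp2:3 pp3:1
P0: v2 -> pp2 = 45
P1: v2 -> pp2 = 45
P2: v2 -> pp2 = 45

Answer: 45 45 45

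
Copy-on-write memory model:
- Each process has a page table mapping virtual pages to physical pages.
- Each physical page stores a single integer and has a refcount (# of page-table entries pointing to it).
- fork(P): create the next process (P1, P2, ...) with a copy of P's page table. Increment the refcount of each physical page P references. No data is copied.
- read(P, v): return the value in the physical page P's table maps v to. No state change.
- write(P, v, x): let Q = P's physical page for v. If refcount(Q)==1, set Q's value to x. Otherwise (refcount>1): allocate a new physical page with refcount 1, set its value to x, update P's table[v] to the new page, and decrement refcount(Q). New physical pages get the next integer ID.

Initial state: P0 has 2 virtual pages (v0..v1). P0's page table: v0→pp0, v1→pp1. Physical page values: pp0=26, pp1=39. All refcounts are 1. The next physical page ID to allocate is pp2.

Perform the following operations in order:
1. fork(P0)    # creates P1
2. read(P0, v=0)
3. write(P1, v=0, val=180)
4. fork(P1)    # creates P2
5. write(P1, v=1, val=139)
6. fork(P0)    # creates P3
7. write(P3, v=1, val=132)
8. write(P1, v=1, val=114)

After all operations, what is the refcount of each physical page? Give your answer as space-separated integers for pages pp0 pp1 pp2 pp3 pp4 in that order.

Op 1: fork(P0) -> P1. 2 ppages; refcounts: pp0:2 pp1:2
Op 2: read(P0, v0) -> 26. No state change.
Op 3: write(P1, v0, 180). refcount(pp0)=2>1 -> COPY to pp2. 3 ppages; refcounts: pp0:1 pp1:2 pp2:1
Op 4: fork(P1) -> P2. 3 ppages; refcounts: pp0:1 pp1:3 pp2:2
Op 5: write(P1, v1, 139). refcount(pp1)=3>1 -> COPY to pp3. 4 ppages; refcounts: pp0:1 pp1:2 pp2:2 pp3:1
Op 6: fork(P0) -> P3. 4 ppages; refcounts: pp0:2 pp1:3 pp2:2 pp3:1
Op 7: write(P3, v1, 132). refcount(pp1)=3>1 -> COPY to pp4. 5 ppages; refcounts: pp0:2 pp1:2 pp2:2 pp3:1 pp4:1
Op 8: write(P1, v1, 114). refcount(pp3)=1 -> write in place. 5 ppages; refcounts: pp0:2 pp1:2 pp2:2 pp3:1 pp4:1

Answer: 2 2 2 1 1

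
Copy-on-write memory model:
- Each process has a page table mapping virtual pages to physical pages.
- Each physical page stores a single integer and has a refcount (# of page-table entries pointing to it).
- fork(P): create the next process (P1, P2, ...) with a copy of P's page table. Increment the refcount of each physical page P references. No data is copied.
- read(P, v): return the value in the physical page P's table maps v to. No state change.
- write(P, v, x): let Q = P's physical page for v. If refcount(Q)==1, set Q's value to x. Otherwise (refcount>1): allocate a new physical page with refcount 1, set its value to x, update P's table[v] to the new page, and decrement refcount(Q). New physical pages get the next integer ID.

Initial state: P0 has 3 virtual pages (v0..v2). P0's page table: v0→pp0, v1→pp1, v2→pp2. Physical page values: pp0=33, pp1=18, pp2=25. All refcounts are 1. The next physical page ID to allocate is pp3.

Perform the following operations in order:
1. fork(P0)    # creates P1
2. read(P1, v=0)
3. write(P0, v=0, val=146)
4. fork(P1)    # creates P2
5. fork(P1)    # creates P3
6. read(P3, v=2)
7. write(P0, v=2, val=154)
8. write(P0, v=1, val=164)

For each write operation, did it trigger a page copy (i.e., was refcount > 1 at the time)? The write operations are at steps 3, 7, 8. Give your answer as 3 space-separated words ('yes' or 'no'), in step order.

Op 1: fork(P0) -> P1. 3 ppages; refcounts: pp0:2 pp1:2 pp2:2
Op 2: read(P1, v0) -> 33. No state change.
Op 3: write(P0, v0, 146). refcount(pp0)=2>1 -> COPY to pp3. 4 ppages; refcounts: pp0:1 pp1:2 pp2:2 pp3:1
Op 4: fork(P1) -> P2. 4 ppages; refcounts: pp0:2 pp1:3 pp2:3 pp3:1
Op 5: fork(P1) -> P3. 4 ppages; refcounts: pp0:3 pp1:4 pp2:4 pp3:1
Op 6: read(P3, v2) -> 25. No state change.
Op 7: write(P0, v2, 154). refcount(pp2)=4>1 -> COPY to pp4. 5 ppages; refcounts: pp0:3 pp1:4 pp2:3 pp3:1 pp4:1
Op 8: write(P0, v1, 164). refcount(pp1)=4>1 -> COPY to pp5. 6 ppages; refcounts: pp0:3 pp1:3 pp2:3 pp3:1 pp4:1 pp5:1

yes yes yes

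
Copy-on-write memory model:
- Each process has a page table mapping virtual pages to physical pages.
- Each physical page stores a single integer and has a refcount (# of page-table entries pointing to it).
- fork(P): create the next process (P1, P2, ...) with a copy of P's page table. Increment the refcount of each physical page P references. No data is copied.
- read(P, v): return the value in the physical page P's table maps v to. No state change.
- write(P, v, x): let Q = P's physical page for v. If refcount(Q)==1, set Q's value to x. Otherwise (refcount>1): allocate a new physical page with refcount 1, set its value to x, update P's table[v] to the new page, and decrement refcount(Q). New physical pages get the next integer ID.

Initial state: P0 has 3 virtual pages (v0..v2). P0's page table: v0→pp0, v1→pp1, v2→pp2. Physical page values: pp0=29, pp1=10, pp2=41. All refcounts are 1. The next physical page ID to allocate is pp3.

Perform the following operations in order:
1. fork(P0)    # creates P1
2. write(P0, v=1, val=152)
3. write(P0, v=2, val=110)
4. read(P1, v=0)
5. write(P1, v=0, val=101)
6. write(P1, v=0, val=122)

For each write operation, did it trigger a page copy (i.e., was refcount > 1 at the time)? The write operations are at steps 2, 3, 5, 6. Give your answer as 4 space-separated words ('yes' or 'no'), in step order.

Op 1: fork(P0) -> P1. 3 ppages; refcounts: pp0:2 pp1:2 pp2:2
Op 2: write(P0, v1, 152). refcount(pp1)=2>1 -> COPY to pp3. 4 ppages; refcounts: pp0:2 pp1:1 pp2:2 pp3:1
Op 3: write(P0, v2, 110). refcount(pp2)=2>1 -> COPY to pp4. 5 ppages; refcounts: pp0:2 pp1:1 pp2:1 pp3:1 pp4:1
Op 4: read(P1, v0) -> 29. No state change.
Op 5: write(P1, v0, 101). refcount(pp0)=2>1 -> COPY to pp5. 6 ppages; refcounts: pp0:1 pp1:1 pp2:1 pp3:1 pp4:1 pp5:1
Op 6: write(P1, v0, 122). refcount(pp5)=1 -> write in place. 6 ppages; refcounts: pp0:1 pp1:1 pp2:1 pp3:1 pp4:1 pp5:1

yes yes yes no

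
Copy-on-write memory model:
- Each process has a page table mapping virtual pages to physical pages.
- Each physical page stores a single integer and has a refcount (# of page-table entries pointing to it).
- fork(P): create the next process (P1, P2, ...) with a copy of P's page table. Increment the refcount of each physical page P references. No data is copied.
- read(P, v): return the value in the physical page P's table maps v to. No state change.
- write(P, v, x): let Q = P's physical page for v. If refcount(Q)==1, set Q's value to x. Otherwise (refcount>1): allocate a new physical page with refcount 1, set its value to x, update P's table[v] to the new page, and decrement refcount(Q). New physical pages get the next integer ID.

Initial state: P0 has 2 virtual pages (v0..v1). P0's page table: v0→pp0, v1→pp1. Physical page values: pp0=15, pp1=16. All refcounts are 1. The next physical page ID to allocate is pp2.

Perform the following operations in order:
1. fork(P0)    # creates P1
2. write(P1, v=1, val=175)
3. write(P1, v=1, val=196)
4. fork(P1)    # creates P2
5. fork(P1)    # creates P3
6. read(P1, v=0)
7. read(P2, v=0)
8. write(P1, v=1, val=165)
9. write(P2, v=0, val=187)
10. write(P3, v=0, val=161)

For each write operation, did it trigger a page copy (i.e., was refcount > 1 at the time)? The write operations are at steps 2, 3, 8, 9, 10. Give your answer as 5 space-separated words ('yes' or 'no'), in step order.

Op 1: fork(P0) -> P1. 2 ppages; refcounts: pp0:2 pp1:2
Op 2: write(P1, v1, 175). refcount(pp1)=2>1 -> COPY to pp2. 3 ppages; refcounts: pp0:2 pp1:1 pp2:1
Op 3: write(P1, v1, 196). refcount(pp2)=1 -> write in place. 3 ppages; refcounts: pp0:2 pp1:1 pp2:1
Op 4: fork(P1) -> P2. 3 ppages; refcounts: pp0:3 pp1:1 pp2:2
Op 5: fork(P1) -> P3. 3 ppages; refcounts: pp0:4 pp1:1 pp2:3
Op 6: read(P1, v0) -> 15. No state change.
Op 7: read(P2, v0) -> 15. No state change.
Op 8: write(P1, v1, 165). refcount(pp2)=3>1 -> COPY to pp3. 4 ppages; refcounts: pp0:4 pp1:1 pp2:2 pp3:1
Op 9: write(P2, v0, 187). refcount(pp0)=4>1 -> COPY to pp4. 5 ppages; refcounts: pp0:3 pp1:1 pp2:2 pp3:1 pp4:1
Op 10: write(P3, v0, 161). refcount(pp0)=3>1 -> COPY to pp5. 6 ppages; refcounts: pp0:2 pp1:1 pp2:2 pp3:1 pp4:1 pp5:1

yes no yes yes yes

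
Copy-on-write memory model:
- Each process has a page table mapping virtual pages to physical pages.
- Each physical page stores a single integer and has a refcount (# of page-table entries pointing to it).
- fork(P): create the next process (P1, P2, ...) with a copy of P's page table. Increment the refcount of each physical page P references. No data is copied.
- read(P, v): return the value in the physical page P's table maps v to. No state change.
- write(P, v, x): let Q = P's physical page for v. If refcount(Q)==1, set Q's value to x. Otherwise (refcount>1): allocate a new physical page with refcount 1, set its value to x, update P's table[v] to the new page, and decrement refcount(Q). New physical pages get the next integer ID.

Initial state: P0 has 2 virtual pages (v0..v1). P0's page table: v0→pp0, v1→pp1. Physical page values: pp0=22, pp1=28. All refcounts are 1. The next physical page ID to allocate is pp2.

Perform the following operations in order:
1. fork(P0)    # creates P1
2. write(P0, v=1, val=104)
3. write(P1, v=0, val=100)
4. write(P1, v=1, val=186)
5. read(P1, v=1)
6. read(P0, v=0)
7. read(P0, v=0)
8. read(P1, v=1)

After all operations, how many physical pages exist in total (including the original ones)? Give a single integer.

Op 1: fork(P0) -> P1. 2 ppages; refcounts: pp0:2 pp1:2
Op 2: write(P0, v1, 104). refcount(pp1)=2>1 -> COPY to pp2. 3 ppages; refcounts: pp0:2 pp1:1 pp2:1
Op 3: write(P1, v0, 100). refcount(pp0)=2>1 -> COPY to pp3. 4 ppages; refcounts: pp0:1 pp1:1 pp2:1 pp3:1
Op 4: write(P1, v1, 186). refcount(pp1)=1 -> write in place. 4 ppages; refcounts: pp0:1 pp1:1 pp2:1 pp3:1
Op 5: read(P1, v1) -> 186. No state change.
Op 6: read(P0, v0) -> 22. No state change.
Op 7: read(P0, v0) -> 22. No state change.
Op 8: read(P1, v1) -> 186. No state change.

Answer: 4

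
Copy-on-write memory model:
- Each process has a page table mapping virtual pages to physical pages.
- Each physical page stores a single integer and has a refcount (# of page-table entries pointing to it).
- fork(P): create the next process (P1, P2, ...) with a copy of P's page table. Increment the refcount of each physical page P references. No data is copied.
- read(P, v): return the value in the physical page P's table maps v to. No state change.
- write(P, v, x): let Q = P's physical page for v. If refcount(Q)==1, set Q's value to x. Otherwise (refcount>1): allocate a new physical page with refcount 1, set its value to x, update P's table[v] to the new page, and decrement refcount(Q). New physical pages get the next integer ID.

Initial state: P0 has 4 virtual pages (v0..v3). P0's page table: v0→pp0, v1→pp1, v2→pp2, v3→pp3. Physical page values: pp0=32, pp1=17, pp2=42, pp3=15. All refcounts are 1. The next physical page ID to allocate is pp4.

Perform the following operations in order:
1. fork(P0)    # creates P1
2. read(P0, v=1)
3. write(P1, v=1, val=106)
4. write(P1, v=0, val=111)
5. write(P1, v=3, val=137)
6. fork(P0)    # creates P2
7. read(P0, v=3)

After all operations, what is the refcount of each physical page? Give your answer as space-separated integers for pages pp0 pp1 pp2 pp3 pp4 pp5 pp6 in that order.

Answer: 2 2 3 2 1 1 1

Derivation:
Op 1: fork(P0) -> P1. 4 ppages; refcounts: pp0:2 pp1:2 pp2:2 pp3:2
Op 2: read(P0, v1) -> 17. No state change.
Op 3: write(P1, v1, 106). refcount(pp1)=2>1 -> COPY to pp4. 5 ppages; refcounts: pp0:2 pp1:1 pp2:2 pp3:2 pp4:1
Op 4: write(P1, v0, 111). refcount(pp0)=2>1 -> COPY to pp5. 6 ppages; refcounts: pp0:1 pp1:1 pp2:2 pp3:2 pp4:1 pp5:1
Op 5: write(P1, v3, 137). refcount(pp3)=2>1 -> COPY to pp6. 7 ppages; refcounts: pp0:1 pp1:1 pp2:2 pp3:1 pp4:1 pp5:1 pp6:1
Op 6: fork(P0) -> P2. 7 ppages; refcounts: pp0:2 pp1:2 pp2:3 pp3:2 pp4:1 pp5:1 pp6:1
Op 7: read(P0, v3) -> 15. No state change.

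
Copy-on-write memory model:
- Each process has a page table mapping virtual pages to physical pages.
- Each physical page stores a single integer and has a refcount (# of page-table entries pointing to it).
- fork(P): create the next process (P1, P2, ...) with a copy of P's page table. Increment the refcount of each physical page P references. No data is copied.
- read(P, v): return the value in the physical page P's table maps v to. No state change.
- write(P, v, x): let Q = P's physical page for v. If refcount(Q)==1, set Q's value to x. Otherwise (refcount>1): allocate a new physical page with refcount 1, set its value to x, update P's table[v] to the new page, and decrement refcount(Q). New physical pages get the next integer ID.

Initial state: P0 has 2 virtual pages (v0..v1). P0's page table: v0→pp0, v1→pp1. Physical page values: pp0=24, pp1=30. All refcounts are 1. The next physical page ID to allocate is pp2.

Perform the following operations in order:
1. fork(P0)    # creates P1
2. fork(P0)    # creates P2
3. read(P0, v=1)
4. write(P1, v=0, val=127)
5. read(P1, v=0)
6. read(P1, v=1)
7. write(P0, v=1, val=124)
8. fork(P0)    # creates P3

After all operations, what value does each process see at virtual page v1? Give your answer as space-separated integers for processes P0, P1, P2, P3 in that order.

Answer: 124 30 30 124

Derivation:
Op 1: fork(P0) -> P1. 2 ppages; refcounts: pp0:2 pp1:2
Op 2: fork(P0) -> P2. 2 ppages; refcounts: pp0:3 pp1:3
Op 3: read(P0, v1) -> 30. No state change.
Op 4: write(P1, v0, 127). refcount(pp0)=3>1 -> COPY to pp2. 3 ppages; refcounts: pp0:2 pp1:3 pp2:1
Op 5: read(P1, v0) -> 127. No state change.
Op 6: read(P1, v1) -> 30. No state change.
Op 7: write(P0, v1, 124). refcount(pp1)=3>1 -> COPY to pp3. 4 ppages; refcounts: pp0:2 pp1:2 pp2:1 pp3:1
Op 8: fork(P0) -> P3. 4 ppages; refcounts: pp0:3 pp1:2 pp2:1 pp3:2
P0: v1 -> pp3 = 124
P1: v1 -> pp1 = 30
P2: v1 -> pp1 = 30
P3: v1 -> pp3 = 124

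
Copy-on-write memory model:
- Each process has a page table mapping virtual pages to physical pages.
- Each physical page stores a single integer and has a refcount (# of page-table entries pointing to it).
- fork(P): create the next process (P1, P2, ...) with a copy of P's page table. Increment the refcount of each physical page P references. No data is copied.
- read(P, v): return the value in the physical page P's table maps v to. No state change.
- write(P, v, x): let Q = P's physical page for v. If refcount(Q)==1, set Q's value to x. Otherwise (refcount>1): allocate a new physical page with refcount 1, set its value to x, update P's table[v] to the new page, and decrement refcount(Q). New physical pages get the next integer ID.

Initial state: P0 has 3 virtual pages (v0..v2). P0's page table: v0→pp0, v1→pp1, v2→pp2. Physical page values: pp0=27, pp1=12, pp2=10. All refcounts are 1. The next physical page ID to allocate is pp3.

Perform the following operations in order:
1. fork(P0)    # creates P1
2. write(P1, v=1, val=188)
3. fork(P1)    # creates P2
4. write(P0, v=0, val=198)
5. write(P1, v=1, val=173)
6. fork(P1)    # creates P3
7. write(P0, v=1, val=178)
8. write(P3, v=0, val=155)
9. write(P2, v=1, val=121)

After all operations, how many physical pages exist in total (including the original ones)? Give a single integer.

Op 1: fork(P0) -> P1. 3 ppages; refcounts: pp0:2 pp1:2 pp2:2
Op 2: write(P1, v1, 188). refcount(pp1)=2>1 -> COPY to pp3. 4 ppages; refcounts: pp0:2 pp1:1 pp2:2 pp3:1
Op 3: fork(P1) -> P2. 4 ppages; refcounts: pp0:3 pp1:1 pp2:3 pp3:2
Op 4: write(P0, v0, 198). refcount(pp0)=3>1 -> COPY to pp4. 5 ppages; refcounts: pp0:2 pp1:1 pp2:3 pp3:2 pp4:1
Op 5: write(P1, v1, 173). refcount(pp3)=2>1 -> COPY to pp5. 6 ppages; refcounts: pp0:2 pp1:1 pp2:3 pp3:1 pp4:1 pp5:1
Op 6: fork(P1) -> P3. 6 ppages; refcounts: pp0:3 pp1:1 pp2:4 pp3:1 pp4:1 pp5:2
Op 7: write(P0, v1, 178). refcount(pp1)=1 -> write in place. 6 ppages; refcounts: pp0:3 pp1:1 pp2:4 pp3:1 pp4:1 pp5:2
Op 8: write(P3, v0, 155). refcount(pp0)=3>1 -> COPY to pp6. 7 ppages; refcounts: pp0:2 pp1:1 pp2:4 pp3:1 pp4:1 pp5:2 pp6:1
Op 9: write(P2, v1, 121). refcount(pp3)=1 -> write in place. 7 ppages; refcounts: pp0:2 pp1:1 pp2:4 pp3:1 pp4:1 pp5:2 pp6:1

Answer: 7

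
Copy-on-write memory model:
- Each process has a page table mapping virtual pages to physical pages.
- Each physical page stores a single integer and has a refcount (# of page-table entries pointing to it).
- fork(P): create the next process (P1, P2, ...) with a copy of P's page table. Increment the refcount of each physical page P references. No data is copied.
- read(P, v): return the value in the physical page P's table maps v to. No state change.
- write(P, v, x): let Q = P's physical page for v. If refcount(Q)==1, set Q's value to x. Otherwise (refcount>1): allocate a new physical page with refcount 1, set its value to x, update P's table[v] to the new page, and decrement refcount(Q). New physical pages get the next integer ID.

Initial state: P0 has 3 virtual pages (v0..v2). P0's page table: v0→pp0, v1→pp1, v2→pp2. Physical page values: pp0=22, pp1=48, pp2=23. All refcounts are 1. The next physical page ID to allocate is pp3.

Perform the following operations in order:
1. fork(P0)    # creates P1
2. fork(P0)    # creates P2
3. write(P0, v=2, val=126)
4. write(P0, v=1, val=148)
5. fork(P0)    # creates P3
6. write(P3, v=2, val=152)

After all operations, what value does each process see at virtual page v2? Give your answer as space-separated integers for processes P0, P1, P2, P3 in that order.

Answer: 126 23 23 152

Derivation:
Op 1: fork(P0) -> P1. 3 ppages; refcounts: pp0:2 pp1:2 pp2:2
Op 2: fork(P0) -> P2. 3 ppages; refcounts: pp0:3 pp1:3 pp2:3
Op 3: write(P0, v2, 126). refcount(pp2)=3>1 -> COPY to pp3. 4 ppages; refcounts: pp0:3 pp1:3 pp2:2 pp3:1
Op 4: write(P0, v1, 148). refcount(pp1)=3>1 -> COPY to pp4. 5 ppages; refcounts: pp0:3 pp1:2 pp2:2 pp3:1 pp4:1
Op 5: fork(P0) -> P3. 5 ppages; refcounts: pp0:4 pp1:2 pp2:2 pp3:2 pp4:2
Op 6: write(P3, v2, 152). refcount(pp3)=2>1 -> COPY to pp5. 6 ppages; refcounts: pp0:4 pp1:2 pp2:2 pp3:1 pp4:2 pp5:1
P0: v2 -> pp3 = 126
P1: v2 -> pp2 = 23
P2: v2 -> pp2 = 23
P3: v2 -> pp5 = 152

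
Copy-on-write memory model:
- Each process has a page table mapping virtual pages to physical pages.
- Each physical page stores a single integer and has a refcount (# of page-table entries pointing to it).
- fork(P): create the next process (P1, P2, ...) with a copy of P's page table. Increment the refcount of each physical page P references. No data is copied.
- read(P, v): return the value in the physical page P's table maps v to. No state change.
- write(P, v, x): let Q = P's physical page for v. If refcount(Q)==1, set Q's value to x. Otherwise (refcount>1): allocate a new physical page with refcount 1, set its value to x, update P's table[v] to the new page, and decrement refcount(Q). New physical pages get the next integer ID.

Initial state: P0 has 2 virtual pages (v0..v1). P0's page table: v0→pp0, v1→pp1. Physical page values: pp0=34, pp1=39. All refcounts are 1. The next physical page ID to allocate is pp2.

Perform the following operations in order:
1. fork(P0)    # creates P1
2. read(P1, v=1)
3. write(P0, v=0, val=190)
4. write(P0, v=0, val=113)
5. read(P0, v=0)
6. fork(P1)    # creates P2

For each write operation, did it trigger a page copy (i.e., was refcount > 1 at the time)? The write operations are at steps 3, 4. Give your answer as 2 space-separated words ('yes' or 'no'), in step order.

Op 1: fork(P0) -> P1. 2 ppages; refcounts: pp0:2 pp1:2
Op 2: read(P1, v1) -> 39. No state change.
Op 3: write(P0, v0, 190). refcount(pp0)=2>1 -> COPY to pp2. 3 ppages; refcounts: pp0:1 pp1:2 pp2:1
Op 4: write(P0, v0, 113). refcount(pp2)=1 -> write in place. 3 ppages; refcounts: pp0:1 pp1:2 pp2:1
Op 5: read(P0, v0) -> 113. No state change.
Op 6: fork(P1) -> P2. 3 ppages; refcounts: pp0:2 pp1:3 pp2:1

yes no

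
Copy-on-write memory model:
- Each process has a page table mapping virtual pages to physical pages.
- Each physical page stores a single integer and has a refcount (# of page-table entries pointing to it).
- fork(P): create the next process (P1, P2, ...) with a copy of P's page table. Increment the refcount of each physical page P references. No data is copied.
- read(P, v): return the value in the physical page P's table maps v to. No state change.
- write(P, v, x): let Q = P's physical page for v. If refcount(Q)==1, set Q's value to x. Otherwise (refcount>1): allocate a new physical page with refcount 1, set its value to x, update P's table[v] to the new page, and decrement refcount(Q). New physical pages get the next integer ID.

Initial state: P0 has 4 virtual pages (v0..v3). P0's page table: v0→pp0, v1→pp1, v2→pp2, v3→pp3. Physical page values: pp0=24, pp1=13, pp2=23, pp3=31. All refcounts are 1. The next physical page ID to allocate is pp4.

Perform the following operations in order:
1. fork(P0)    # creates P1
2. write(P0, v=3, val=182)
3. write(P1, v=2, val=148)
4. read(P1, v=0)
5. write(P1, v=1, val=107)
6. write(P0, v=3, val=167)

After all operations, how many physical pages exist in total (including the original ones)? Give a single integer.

Answer: 7

Derivation:
Op 1: fork(P0) -> P1. 4 ppages; refcounts: pp0:2 pp1:2 pp2:2 pp3:2
Op 2: write(P0, v3, 182). refcount(pp3)=2>1 -> COPY to pp4. 5 ppages; refcounts: pp0:2 pp1:2 pp2:2 pp3:1 pp4:1
Op 3: write(P1, v2, 148). refcount(pp2)=2>1 -> COPY to pp5. 6 ppages; refcounts: pp0:2 pp1:2 pp2:1 pp3:1 pp4:1 pp5:1
Op 4: read(P1, v0) -> 24. No state change.
Op 5: write(P1, v1, 107). refcount(pp1)=2>1 -> COPY to pp6. 7 ppages; refcounts: pp0:2 pp1:1 pp2:1 pp3:1 pp4:1 pp5:1 pp6:1
Op 6: write(P0, v3, 167). refcount(pp4)=1 -> write in place. 7 ppages; refcounts: pp0:2 pp1:1 pp2:1 pp3:1 pp4:1 pp5:1 pp6:1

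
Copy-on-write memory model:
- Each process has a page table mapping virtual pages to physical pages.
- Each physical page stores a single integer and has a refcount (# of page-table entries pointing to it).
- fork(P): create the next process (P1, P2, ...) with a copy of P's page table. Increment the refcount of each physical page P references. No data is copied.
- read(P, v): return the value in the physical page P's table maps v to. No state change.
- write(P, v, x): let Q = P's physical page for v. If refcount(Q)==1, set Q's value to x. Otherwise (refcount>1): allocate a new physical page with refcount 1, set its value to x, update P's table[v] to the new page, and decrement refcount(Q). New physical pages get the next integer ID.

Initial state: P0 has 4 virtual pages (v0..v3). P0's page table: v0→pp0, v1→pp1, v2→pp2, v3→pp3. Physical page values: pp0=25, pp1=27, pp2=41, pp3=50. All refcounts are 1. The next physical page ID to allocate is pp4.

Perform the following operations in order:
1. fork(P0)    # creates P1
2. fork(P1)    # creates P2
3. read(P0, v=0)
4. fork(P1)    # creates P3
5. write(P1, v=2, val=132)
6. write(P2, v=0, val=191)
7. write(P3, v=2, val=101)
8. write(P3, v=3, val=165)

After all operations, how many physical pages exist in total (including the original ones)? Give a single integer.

Answer: 8

Derivation:
Op 1: fork(P0) -> P1. 4 ppages; refcounts: pp0:2 pp1:2 pp2:2 pp3:2
Op 2: fork(P1) -> P2. 4 ppages; refcounts: pp0:3 pp1:3 pp2:3 pp3:3
Op 3: read(P0, v0) -> 25. No state change.
Op 4: fork(P1) -> P3. 4 ppages; refcounts: pp0:4 pp1:4 pp2:4 pp3:4
Op 5: write(P1, v2, 132). refcount(pp2)=4>1 -> COPY to pp4. 5 ppages; refcounts: pp0:4 pp1:4 pp2:3 pp3:4 pp4:1
Op 6: write(P2, v0, 191). refcount(pp0)=4>1 -> COPY to pp5. 6 ppages; refcounts: pp0:3 pp1:4 pp2:3 pp3:4 pp4:1 pp5:1
Op 7: write(P3, v2, 101). refcount(pp2)=3>1 -> COPY to pp6. 7 ppages; refcounts: pp0:3 pp1:4 pp2:2 pp3:4 pp4:1 pp5:1 pp6:1
Op 8: write(P3, v3, 165). refcount(pp3)=4>1 -> COPY to pp7. 8 ppages; refcounts: pp0:3 pp1:4 pp2:2 pp3:3 pp4:1 pp5:1 pp6:1 pp7:1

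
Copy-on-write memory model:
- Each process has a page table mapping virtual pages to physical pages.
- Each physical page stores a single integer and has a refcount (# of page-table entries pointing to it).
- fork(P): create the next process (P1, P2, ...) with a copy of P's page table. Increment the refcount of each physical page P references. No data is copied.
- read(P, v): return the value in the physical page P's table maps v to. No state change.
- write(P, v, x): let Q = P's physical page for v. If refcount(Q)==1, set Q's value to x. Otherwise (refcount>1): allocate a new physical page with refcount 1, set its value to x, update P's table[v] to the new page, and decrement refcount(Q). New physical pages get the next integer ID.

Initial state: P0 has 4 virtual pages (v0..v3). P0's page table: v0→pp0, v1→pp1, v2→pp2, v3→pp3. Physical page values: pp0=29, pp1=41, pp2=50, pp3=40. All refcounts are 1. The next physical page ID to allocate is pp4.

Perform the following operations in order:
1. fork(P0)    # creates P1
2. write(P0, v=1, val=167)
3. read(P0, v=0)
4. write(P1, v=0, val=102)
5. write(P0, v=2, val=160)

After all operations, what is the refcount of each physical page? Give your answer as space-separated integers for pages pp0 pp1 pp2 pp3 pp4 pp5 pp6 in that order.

Op 1: fork(P0) -> P1. 4 ppages; refcounts: pp0:2 pp1:2 pp2:2 pp3:2
Op 2: write(P0, v1, 167). refcount(pp1)=2>1 -> COPY to pp4. 5 ppages; refcounts: pp0:2 pp1:1 pp2:2 pp3:2 pp4:1
Op 3: read(P0, v0) -> 29. No state change.
Op 4: write(P1, v0, 102). refcount(pp0)=2>1 -> COPY to pp5. 6 ppages; refcounts: pp0:1 pp1:1 pp2:2 pp3:2 pp4:1 pp5:1
Op 5: write(P0, v2, 160). refcount(pp2)=2>1 -> COPY to pp6. 7 ppages; refcounts: pp0:1 pp1:1 pp2:1 pp3:2 pp4:1 pp5:1 pp6:1

Answer: 1 1 1 2 1 1 1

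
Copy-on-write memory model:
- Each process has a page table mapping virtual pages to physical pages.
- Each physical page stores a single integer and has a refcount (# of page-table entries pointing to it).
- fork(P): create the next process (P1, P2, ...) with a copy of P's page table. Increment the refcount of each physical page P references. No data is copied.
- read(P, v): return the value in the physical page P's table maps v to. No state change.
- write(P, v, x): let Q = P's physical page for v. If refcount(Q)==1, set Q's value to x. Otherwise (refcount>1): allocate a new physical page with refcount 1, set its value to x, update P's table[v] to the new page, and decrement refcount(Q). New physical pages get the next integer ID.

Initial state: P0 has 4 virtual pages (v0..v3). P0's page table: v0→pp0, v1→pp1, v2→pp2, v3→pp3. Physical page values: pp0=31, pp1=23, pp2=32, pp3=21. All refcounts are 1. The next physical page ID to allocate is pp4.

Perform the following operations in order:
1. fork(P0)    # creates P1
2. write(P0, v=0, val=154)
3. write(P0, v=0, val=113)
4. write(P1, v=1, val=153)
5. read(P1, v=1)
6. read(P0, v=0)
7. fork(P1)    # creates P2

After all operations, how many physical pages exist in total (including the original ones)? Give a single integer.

Op 1: fork(P0) -> P1. 4 ppages; refcounts: pp0:2 pp1:2 pp2:2 pp3:2
Op 2: write(P0, v0, 154). refcount(pp0)=2>1 -> COPY to pp4. 5 ppages; refcounts: pp0:1 pp1:2 pp2:2 pp3:2 pp4:1
Op 3: write(P0, v0, 113). refcount(pp4)=1 -> write in place. 5 ppages; refcounts: pp0:1 pp1:2 pp2:2 pp3:2 pp4:1
Op 4: write(P1, v1, 153). refcount(pp1)=2>1 -> COPY to pp5. 6 ppages; refcounts: pp0:1 pp1:1 pp2:2 pp3:2 pp4:1 pp5:1
Op 5: read(P1, v1) -> 153. No state change.
Op 6: read(P0, v0) -> 113. No state change.
Op 7: fork(P1) -> P2. 6 ppages; refcounts: pp0:2 pp1:1 pp2:3 pp3:3 pp4:1 pp5:2

Answer: 6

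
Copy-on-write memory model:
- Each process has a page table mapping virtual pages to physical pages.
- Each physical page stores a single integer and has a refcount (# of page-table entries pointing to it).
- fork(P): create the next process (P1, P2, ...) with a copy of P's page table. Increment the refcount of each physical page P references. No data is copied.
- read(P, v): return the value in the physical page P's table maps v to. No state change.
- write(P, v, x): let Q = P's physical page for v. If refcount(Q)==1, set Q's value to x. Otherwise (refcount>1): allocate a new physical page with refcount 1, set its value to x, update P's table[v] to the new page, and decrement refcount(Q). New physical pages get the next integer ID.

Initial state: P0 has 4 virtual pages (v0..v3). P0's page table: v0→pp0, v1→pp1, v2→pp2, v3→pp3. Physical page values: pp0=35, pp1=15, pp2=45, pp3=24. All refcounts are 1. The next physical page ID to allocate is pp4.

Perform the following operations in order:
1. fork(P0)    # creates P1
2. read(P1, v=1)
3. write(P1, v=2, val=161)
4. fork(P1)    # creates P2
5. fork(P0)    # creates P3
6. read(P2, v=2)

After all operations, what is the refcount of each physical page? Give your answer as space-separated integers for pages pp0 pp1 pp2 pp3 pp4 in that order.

Op 1: fork(P0) -> P1. 4 ppages; refcounts: pp0:2 pp1:2 pp2:2 pp3:2
Op 2: read(P1, v1) -> 15. No state change.
Op 3: write(P1, v2, 161). refcount(pp2)=2>1 -> COPY to pp4. 5 ppages; refcounts: pp0:2 pp1:2 pp2:1 pp3:2 pp4:1
Op 4: fork(P1) -> P2. 5 ppages; refcounts: pp0:3 pp1:3 pp2:1 pp3:3 pp4:2
Op 5: fork(P0) -> P3. 5 ppages; refcounts: pp0:4 pp1:4 pp2:2 pp3:4 pp4:2
Op 6: read(P2, v2) -> 161. No state change.

Answer: 4 4 2 4 2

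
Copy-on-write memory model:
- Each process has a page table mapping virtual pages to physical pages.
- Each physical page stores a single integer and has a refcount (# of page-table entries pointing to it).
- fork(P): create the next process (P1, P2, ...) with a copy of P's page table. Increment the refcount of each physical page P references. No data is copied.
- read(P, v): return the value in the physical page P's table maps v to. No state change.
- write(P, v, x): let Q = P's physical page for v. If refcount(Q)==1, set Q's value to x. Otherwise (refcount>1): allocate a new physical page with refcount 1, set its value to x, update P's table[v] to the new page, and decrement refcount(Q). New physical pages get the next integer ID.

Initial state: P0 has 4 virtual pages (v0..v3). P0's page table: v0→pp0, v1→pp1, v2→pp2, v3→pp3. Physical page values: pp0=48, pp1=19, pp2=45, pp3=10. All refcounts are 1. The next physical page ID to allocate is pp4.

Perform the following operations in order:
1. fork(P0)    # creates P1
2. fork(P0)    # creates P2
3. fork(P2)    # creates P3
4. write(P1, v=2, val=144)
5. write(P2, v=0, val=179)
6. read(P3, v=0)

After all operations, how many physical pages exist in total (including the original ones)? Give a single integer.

Op 1: fork(P0) -> P1. 4 ppages; refcounts: pp0:2 pp1:2 pp2:2 pp3:2
Op 2: fork(P0) -> P2. 4 ppages; refcounts: pp0:3 pp1:3 pp2:3 pp3:3
Op 3: fork(P2) -> P3. 4 ppages; refcounts: pp0:4 pp1:4 pp2:4 pp3:4
Op 4: write(P1, v2, 144). refcount(pp2)=4>1 -> COPY to pp4. 5 ppages; refcounts: pp0:4 pp1:4 pp2:3 pp3:4 pp4:1
Op 5: write(P2, v0, 179). refcount(pp0)=4>1 -> COPY to pp5. 6 ppages; refcounts: pp0:3 pp1:4 pp2:3 pp3:4 pp4:1 pp5:1
Op 6: read(P3, v0) -> 48. No state change.

Answer: 6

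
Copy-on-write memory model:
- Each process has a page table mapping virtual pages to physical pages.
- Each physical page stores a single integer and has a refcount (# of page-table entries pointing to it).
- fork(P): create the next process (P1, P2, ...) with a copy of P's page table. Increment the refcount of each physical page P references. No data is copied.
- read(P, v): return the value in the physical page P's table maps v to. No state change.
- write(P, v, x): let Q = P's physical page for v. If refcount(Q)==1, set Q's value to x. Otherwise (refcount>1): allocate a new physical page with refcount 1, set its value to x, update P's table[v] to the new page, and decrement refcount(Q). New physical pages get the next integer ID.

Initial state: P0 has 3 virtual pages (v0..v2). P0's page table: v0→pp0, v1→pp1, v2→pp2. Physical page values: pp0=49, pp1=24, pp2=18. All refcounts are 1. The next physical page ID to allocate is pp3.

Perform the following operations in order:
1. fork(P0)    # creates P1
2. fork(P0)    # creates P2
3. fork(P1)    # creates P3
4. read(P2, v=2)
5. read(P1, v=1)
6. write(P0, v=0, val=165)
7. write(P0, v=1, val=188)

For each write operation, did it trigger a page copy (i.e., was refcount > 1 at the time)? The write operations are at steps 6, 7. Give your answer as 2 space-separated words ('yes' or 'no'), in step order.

Op 1: fork(P0) -> P1. 3 ppages; refcounts: pp0:2 pp1:2 pp2:2
Op 2: fork(P0) -> P2. 3 ppages; refcounts: pp0:3 pp1:3 pp2:3
Op 3: fork(P1) -> P3. 3 ppages; refcounts: pp0:4 pp1:4 pp2:4
Op 4: read(P2, v2) -> 18. No state change.
Op 5: read(P1, v1) -> 24. No state change.
Op 6: write(P0, v0, 165). refcount(pp0)=4>1 -> COPY to pp3. 4 ppages; refcounts: pp0:3 pp1:4 pp2:4 pp3:1
Op 7: write(P0, v1, 188). refcount(pp1)=4>1 -> COPY to pp4. 5 ppages; refcounts: pp0:3 pp1:3 pp2:4 pp3:1 pp4:1

yes yes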